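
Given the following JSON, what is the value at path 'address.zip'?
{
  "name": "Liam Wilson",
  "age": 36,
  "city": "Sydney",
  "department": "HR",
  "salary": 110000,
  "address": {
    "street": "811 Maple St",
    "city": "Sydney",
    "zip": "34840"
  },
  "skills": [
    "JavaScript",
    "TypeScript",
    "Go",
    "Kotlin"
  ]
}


Query: address.zip
Path: address -> zip
Value: 34840

34840


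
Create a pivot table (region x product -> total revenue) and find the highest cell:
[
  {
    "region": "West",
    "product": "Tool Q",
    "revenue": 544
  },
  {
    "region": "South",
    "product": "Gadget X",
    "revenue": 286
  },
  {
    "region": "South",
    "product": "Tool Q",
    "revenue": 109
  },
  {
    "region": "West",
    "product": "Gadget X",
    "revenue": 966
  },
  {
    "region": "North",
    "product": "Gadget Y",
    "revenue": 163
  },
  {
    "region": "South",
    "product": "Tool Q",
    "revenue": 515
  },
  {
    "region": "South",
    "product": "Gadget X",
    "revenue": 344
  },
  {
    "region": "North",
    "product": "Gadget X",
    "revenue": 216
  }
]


Pivot: region (rows) x product (columns) -> total revenue

     Gadget X      Gadget Y      Tool Q      
North          216           163             0  
South          630             0           624  
West           966             0           544  

Highest: West / Gadget X = $966

West / Gadget X = $966


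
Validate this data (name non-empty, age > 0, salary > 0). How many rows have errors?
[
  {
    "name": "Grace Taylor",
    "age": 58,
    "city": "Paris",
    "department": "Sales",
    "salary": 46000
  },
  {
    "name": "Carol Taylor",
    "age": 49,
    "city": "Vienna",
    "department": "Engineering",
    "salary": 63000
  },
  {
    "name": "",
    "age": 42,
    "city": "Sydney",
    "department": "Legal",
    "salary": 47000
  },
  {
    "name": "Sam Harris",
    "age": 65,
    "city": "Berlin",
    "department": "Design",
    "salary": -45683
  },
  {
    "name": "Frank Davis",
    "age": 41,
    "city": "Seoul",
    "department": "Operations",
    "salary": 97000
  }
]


Validating 5 records:
Rules: name non-empty, age > 0, salary > 0

  Row 1 (Grace Taylor): OK
  Row 2 (Carol Taylor): OK
  Row 3 (???): empty name
  Row 4 (Sam Harris): negative salary: -45683
  Row 5 (Frank Davis): OK

Total errors: 2

2 errors


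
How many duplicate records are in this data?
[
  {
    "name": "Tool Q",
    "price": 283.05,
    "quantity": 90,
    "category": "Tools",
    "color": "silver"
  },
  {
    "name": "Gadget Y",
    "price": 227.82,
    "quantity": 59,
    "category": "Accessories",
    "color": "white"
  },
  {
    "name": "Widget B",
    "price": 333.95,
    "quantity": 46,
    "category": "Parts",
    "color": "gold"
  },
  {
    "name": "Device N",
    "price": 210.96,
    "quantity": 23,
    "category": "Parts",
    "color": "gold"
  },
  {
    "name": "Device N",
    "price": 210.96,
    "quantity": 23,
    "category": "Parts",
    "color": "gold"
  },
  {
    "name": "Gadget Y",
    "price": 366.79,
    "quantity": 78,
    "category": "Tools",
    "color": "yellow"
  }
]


Checking 6 records for duplicates:

  Row 1: Tool Q ($283.05, qty 90)
  Row 2: Gadget Y ($227.82, qty 59)
  Row 3: Widget B ($333.95, qty 46)
  Row 4: Device N ($210.96, qty 23)
  Row 5: Device N ($210.96, qty 23) <-- DUPLICATE
  Row 6: Gadget Y ($366.79, qty 78)

Duplicates found: 1
Unique records: 5

1 duplicates, 5 unique


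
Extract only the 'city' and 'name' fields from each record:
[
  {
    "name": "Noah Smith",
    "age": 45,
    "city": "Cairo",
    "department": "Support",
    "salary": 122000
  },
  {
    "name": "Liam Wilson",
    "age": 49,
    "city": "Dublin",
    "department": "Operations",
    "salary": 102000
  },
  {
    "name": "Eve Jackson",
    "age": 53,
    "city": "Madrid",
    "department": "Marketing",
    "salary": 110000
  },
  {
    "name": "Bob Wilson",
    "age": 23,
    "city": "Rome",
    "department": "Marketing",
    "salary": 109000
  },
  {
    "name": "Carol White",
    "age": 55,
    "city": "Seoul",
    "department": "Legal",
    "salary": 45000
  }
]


Original: 5 records with fields: name, age, city, department, salary
Keep: ['city', 'name']
Drop: ['age', 'department', 'salary']
Result: 5 records, 2 fields each

[
  {
    "city": "Cairo",
    "name": "Noah Smith"
  },
  {
    "city": "Dublin",
    "name": "Liam Wilson"
  },
  {
    "city": "Madrid",
    "name": "Eve Jackson"
  },
  {
    "city": "Rome",
    "name": "Bob Wilson"
  },
  {
    "city": "Seoul",
    "name": "Carol White"
  }
]


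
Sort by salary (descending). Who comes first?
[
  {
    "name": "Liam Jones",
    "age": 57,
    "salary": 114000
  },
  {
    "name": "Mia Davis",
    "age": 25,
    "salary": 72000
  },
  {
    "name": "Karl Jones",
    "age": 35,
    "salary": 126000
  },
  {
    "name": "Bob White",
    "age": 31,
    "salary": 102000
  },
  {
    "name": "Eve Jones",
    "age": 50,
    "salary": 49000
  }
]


Sort by: salary (descending)

Sorted order:
  1. Karl Jones (salary = 126000)
  2. Liam Jones (salary = 114000)
  3. Bob White (salary = 102000)
  4. Mia Davis (salary = 72000)
  5. Eve Jones (salary = 49000)

First: Karl Jones

Karl Jones


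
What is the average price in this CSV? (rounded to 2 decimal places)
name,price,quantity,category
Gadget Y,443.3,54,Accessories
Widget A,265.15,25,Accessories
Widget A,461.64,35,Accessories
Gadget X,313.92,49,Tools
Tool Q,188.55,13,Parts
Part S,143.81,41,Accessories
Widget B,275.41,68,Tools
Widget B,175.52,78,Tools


Computing average price:
Values: [443.3, 265.15, 461.64, 313.92, 188.55, 143.81, 275.41, 175.52]
Sum = 2267.30
Count = 8
Average = 2267.30/8 = 283.4125 exactly -> 283.41 (rounded half-up to 2 decimal places)

283.41


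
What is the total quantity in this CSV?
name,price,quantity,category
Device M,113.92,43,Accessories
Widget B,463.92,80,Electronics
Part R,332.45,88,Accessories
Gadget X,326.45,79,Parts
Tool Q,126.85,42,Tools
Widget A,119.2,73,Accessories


Computing total quantity:
Values: [43, 80, 88, 79, 42, 73]
Sum = 405

405


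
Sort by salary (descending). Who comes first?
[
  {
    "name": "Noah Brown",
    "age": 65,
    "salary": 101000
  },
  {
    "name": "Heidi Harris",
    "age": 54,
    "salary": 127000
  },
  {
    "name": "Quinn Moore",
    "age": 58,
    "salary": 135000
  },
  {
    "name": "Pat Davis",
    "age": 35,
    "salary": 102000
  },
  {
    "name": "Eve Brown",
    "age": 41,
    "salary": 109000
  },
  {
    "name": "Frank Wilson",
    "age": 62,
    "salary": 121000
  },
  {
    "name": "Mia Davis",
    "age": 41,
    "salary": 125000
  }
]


Sort by: salary (descending)

Sorted order:
  1. Quinn Moore (salary = 135000)
  2. Heidi Harris (salary = 127000)
  3. Mia Davis (salary = 125000)
  4. Frank Wilson (salary = 121000)
  5. Eve Brown (salary = 109000)
  6. Pat Davis (salary = 102000)
  7. Noah Brown (salary = 101000)

First: Quinn Moore

Quinn Moore


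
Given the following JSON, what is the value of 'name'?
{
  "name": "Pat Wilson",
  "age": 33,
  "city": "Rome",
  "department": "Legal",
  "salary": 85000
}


Looking up field 'name'
Value: Pat Wilson

Pat Wilson


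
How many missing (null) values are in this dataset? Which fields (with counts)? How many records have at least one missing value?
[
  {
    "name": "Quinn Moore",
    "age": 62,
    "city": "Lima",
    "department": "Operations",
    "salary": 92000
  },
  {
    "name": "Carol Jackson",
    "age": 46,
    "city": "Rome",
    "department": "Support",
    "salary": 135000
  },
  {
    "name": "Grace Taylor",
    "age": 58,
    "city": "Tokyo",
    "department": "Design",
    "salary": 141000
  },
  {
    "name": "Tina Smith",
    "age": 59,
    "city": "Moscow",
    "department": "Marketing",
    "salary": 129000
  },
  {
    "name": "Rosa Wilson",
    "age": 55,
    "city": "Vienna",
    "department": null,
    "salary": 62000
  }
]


Checking for missing (null) values in 5 records:

  Quinn Moore: complete
  Carol Jackson: complete
  Grace Taylor: complete
  Tina Smith: complete
  Rosa Wilson: department

Per field:
  name: 0 missing
  age: 0 missing
  city: 0 missing
  department: 1 missing
  salary: 0 missing

Total missing values: 1
Records with any missing: 1

1 missing values (department: 1); 1 incomplete records


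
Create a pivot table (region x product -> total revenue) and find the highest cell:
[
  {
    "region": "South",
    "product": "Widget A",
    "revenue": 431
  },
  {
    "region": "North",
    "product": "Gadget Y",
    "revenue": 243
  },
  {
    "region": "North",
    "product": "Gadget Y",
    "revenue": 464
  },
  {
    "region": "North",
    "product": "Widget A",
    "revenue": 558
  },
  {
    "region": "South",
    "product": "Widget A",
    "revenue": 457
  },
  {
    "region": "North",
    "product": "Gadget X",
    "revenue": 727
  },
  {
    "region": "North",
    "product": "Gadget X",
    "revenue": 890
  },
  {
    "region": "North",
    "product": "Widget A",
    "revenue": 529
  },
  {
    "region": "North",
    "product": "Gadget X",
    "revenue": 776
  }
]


Pivot: region (rows) x product (columns) -> total revenue

     Gadget X      Gadget Y      Widget A    
North         2393           707          1087  
South            0             0           888  

Highest: North / Gadget X = $2393

North / Gadget X = $2393


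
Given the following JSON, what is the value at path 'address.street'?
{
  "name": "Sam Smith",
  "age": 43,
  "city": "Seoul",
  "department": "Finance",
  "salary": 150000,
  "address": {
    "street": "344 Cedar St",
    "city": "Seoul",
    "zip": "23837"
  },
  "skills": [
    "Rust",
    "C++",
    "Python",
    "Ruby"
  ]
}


Query: address.street
Path: address -> street
Value: 344 Cedar St

344 Cedar St


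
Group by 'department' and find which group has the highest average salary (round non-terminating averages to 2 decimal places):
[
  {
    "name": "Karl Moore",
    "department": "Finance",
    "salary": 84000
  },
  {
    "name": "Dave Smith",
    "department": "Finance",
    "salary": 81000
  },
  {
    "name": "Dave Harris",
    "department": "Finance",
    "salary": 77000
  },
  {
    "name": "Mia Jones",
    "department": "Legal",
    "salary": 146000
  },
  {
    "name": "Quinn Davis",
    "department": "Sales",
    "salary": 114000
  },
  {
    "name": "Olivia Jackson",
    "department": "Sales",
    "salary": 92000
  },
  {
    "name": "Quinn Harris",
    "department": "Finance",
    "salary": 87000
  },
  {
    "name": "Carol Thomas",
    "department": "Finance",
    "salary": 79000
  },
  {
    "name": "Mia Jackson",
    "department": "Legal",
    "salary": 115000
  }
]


Group by: department

Groups:
  Finance: 5 people, avg salary = 408000/5 = $81600
  Legal: 2 people, avg salary = 261000/2 = $130500
  Sales: 2 people, avg salary = 206000/2 = $103000

Highest average salary: Legal ($130500)

Legal ($130500)


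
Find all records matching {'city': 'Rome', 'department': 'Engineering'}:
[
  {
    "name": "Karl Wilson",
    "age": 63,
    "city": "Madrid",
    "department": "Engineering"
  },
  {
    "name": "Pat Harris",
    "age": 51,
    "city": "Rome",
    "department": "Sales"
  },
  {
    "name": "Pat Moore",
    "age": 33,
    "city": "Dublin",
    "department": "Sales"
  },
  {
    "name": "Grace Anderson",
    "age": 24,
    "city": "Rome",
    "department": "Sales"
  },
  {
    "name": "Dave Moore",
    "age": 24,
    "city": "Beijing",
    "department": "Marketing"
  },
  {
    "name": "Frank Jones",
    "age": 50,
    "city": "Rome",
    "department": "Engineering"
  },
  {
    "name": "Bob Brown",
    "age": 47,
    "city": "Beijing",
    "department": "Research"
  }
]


Search criteria: {'city': 'Rome', 'department': 'Engineering'}

Checking 7 records:
  Karl Wilson: {city: Madrid, department: Engineering}
  Pat Harris: {city: Rome, department: Sales}
  Pat Moore: {city: Dublin, department: Sales}
  Grace Anderson: {city: Rome, department: Sales}
  Dave Moore: {city: Beijing, department: Marketing}
  Frank Jones: {city: Rome, department: Engineering} <-- MATCH
  Bob Brown: {city: Beijing, department: Research}

Matches: ["Frank Jones"]

["Frank Jones"]


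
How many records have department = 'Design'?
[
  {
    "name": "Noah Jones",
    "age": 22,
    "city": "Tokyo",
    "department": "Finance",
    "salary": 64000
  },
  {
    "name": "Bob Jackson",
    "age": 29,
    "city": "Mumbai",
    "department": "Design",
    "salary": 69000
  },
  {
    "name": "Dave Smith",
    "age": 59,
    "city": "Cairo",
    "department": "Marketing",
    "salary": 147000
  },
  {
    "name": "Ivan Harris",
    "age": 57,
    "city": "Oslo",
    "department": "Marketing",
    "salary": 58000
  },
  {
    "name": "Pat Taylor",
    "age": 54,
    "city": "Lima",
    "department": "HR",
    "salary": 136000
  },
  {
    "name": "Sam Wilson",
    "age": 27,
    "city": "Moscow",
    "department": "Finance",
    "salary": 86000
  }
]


Data: 6 records
Condition: department = 'Design'

Checking each record:
  Noah Jones: Finance
  Bob Jackson: Design MATCH
  Dave Smith: Marketing
  Ivan Harris: Marketing
  Pat Taylor: HR
  Sam Wilson: Finance

Count: 1

1


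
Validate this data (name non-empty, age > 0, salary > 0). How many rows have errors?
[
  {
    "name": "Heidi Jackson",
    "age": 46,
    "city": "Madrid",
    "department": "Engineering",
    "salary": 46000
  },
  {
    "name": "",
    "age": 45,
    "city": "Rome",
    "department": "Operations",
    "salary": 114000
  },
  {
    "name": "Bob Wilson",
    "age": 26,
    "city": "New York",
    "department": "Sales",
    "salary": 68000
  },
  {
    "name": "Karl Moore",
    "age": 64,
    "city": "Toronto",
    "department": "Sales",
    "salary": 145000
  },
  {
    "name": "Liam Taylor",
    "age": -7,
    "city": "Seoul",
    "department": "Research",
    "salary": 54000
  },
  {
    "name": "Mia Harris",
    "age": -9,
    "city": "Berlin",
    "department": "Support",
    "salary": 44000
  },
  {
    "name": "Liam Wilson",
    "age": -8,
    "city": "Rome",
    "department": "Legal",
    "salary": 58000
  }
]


Validating 7 records:
Rules: name non-empty, age > 0, salary > 0

  Row 1 (Heidi Jackson): OK
  Row 2 (???): empty name
  Row 3 (Bob Wilson): OK
  Row 4 (Karl Moore): OK
  Row 5 (Liam Taylor): negative age: -7
  Row 6 (Mia Harris): negative age: -9
  Row 7 (Liam Wilson): negative age: -8

Total errors: 4

4 errors


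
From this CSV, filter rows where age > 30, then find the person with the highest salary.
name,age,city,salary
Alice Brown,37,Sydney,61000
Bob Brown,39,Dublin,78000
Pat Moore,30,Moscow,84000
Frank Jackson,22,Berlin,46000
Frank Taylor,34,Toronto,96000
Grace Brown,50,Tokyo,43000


Filter: age > 30
Sort by: salary (descending)

Filtered records (4):
  Frank Taylor, age 34, salary $96000
  Bob Brown, age 39, salary $78000
  Alice Brown, age 37, salary $61000
  Grace Brown, age 50, salary $43000

Highest salary: Frank Taylor ($96000)

Frank Taylor


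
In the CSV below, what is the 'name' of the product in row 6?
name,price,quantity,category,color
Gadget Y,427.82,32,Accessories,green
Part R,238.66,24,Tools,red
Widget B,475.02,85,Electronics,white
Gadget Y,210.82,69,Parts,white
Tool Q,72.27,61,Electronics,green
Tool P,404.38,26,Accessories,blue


Query: Row 6 ('Tool P'), column 'name'
Value: Tool P

Tool P


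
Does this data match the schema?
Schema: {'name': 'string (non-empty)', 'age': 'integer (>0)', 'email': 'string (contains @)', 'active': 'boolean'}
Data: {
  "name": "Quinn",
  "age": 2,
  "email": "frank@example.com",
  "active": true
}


Validating each field against schema:
  name: OK (non-empty string)
  age: OK (positive integer)
  email: OK (string with @)
  active: OK (boolean)

Result: VALID

VALID


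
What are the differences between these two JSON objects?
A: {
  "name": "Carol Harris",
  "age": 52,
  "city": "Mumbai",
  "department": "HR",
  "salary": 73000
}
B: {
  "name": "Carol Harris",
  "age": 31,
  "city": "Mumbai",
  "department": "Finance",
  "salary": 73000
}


Comparing each field (in key order):
  name: same
  age: DIFFERENT
  city: same
  department: DIFFERENT
  salary: same
Differences:
  age: 52 -> 31
  department: HR -> Finance

2 field(s) changed

2 changes: age, department


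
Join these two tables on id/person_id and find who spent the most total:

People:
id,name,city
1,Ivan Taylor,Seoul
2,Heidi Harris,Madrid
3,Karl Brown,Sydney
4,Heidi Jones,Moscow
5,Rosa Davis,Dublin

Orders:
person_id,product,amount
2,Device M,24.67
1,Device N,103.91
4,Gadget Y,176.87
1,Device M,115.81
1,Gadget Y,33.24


Join on: people.id = orders.person_id

Joined rows:
  Heidi Harris (Madrid) bought Device M for $24.67
  Ivan Taylor (Seoul) bought Device N for $103.91
  Heidi Jones (Moscow) bought Gadget Y for $176.87
  Ivan Taylor (Seoul) bought Device M for $115.81
  Ivan Taylor (Seoul) bought Gadget Y for $33.24

Total per person:
  Ivan Taylor: $252.96
  Heidi Jones: $176.87
  Heidi Harris: $24.67

Top spender: Ivan Taylor ($252.96)

Ivan Taylor ($252.96)


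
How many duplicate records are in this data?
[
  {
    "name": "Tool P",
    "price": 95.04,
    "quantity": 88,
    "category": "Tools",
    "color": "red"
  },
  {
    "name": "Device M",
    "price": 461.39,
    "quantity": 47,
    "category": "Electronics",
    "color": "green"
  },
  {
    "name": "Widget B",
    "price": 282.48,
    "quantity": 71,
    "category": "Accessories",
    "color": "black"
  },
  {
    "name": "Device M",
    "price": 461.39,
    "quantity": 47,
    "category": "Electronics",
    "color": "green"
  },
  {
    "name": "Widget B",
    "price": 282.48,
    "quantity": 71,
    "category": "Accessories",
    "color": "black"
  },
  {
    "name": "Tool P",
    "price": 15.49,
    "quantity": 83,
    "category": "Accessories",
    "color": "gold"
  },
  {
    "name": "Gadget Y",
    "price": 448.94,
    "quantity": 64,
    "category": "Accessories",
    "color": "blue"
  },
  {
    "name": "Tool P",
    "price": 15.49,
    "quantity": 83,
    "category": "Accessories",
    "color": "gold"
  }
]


Checking 8 records for duplicates:

  Row 1: Tool P ($95.04, qty 88)
  Row 2: Device M ($461.39, qty 47)
  Row 3: Widget B ($282.48, qty 71)
  Row 4: Device M ($461.39, qty 47) <-- DUPLICATE
  Row 5: Widget B ($282.48, qty 71) <-- DUPLICATE
  Row 6: Tool P ($15.49, qty 83)
  Row 7: Gadget Y ($448.94, qty 64)
  Row 8: Tool P ($15.49, qty 83) <-- DUPLICATE

Duplicates found: 3
Unique records: 5

3 duplicates, 5 unique


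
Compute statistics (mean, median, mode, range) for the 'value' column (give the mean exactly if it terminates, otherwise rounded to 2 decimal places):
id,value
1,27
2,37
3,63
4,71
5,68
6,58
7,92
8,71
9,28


Data: [27, 37, 63, 71, 68, 58, 92, 71, 28]
Count: 9
Sum: 515
Mean: 515/9 ≈ 57.22 (rounded to 2 decimal places)
Sorted: [27, 28, 37, 58, 63, 68, 71, 71, 92]
Median: 63.0
Mode: 71 (2 times)
Range: 92 - 27 = 65
Min: 27, Max: 92

mean≈57.22, median=63.0, mode=71, range=65


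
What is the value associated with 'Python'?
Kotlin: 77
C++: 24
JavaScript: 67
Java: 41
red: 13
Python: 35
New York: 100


Looking up key 'Python'
Value: 35

35


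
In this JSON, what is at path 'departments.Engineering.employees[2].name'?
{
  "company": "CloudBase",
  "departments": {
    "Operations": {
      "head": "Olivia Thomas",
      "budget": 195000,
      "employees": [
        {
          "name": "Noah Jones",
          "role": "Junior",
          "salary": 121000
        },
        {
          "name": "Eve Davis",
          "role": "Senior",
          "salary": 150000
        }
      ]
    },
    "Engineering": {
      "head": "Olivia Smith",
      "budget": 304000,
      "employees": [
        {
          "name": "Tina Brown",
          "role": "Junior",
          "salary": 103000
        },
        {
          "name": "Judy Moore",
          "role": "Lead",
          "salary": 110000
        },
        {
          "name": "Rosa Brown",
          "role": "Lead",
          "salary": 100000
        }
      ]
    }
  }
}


Path: departments.Engineering.employees[2].name

Navigate:
  -> departments
  -> Engineering
  -> employees[2].name = 'Rosa Brown'

Rosa Brown


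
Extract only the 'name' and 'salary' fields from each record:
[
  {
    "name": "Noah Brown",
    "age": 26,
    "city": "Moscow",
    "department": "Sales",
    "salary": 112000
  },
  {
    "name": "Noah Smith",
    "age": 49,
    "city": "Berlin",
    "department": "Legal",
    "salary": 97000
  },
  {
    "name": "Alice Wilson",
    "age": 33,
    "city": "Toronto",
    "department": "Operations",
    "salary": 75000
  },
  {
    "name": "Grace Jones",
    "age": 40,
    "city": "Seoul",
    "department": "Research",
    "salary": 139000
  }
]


Original: 4 records with fields: name, age, city, department, salary
Keep: ['name', 'salary']
Drop: ['age', 'city', 'department']
Result: 4 records, 2 fields each

[
  {
    "name": "Noah Brown",
    "salary": 112000
  },
  {
    "name": "Noah Smith",
    "salary": 97000
  },
  {
    "name": "Alice Wilson",
    "salary": 75000
  },
  {
    "name": "Grace Jones",
    "salary": 139000
  }
]


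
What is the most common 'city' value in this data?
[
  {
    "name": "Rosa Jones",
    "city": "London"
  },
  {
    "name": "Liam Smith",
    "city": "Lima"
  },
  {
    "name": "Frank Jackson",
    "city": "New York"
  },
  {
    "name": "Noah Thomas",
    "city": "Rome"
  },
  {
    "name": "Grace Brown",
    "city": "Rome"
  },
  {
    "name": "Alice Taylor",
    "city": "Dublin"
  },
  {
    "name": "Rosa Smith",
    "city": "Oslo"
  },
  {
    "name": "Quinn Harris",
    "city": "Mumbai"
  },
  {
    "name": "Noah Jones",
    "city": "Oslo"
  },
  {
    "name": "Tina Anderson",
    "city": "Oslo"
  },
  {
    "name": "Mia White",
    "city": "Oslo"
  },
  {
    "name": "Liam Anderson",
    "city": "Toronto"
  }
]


Counting 'city' values across 12 records:

  Oslo: 4 ####
  Rome: 2 ##
  London: 1 #
  Lima: 1 #
  New York: 1 #
  Dublin: 1 #
  Mumbai: 1 #
  Toronto: 1 #

Most common: Oslo (4 times)

Oslo (4 times)


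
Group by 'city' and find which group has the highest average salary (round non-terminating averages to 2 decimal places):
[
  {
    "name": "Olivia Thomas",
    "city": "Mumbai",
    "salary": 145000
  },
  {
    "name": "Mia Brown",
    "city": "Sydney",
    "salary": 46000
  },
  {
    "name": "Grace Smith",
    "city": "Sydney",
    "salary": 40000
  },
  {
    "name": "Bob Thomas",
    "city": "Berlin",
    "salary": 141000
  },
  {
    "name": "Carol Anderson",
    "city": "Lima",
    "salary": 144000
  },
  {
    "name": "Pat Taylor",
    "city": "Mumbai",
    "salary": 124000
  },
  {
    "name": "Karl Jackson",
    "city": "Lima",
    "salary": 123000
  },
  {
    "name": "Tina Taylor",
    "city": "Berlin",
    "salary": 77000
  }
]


Group by: city

Groups:
  Berlin: 2 people, avg salary = 218000/2 = $109000
  Lima: 2 people, avg salary = 267000/2 = $133500
  Mumbai: 2 people, avg salary = 269000/2 = $134500
  Sydney: 2 people, avg salary = 86000/2 = $43000

Highest average salary: Mumbai ($134500)

Mumbai ($134500)


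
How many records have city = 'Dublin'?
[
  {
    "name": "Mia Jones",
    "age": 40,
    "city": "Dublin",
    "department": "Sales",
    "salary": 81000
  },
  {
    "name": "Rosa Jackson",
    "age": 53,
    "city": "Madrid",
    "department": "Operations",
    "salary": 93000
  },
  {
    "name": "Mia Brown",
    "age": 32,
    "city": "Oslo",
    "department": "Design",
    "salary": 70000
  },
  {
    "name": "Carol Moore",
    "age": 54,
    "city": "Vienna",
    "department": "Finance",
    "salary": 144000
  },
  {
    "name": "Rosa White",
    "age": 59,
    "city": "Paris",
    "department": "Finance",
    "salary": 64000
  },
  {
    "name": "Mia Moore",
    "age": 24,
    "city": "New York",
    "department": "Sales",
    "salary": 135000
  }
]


Data: 6 records
Condition: city = 'Dublin'

Checking each record:
  Mia Jones: Dublin MATCH
  Rosa Jackson: Madrid
  Mia Brown: Oslo
  Carol Moore: Vienna
  Rosa White: Paris
  Mia Moore: New York

Count: 1

1


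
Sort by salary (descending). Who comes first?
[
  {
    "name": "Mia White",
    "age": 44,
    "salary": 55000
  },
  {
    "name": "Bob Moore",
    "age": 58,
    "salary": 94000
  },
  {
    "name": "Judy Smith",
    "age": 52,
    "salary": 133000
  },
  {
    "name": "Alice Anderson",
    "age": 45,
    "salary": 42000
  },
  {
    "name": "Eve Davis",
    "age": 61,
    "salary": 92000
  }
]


Sort by: salary (descending)

Sorted order:
  1. Judy Smith (salary = 133000)
  2. Bob Moore (salary = 94000)
  3. Eve Davis (salary = 92000)
  4. Mia White (salary = 55000)
  5. Alice Anderson (salary = 42000)

First: Judy Smith

Judy Smith


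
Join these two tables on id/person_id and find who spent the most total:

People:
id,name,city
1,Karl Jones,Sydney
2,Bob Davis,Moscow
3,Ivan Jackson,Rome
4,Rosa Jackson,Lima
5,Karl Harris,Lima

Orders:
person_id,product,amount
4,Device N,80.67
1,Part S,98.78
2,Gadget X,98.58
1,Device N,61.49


Join on: people.id = orders.person_id

Joined rows:
  Rosa Jackson (Lima) bought Device N for $80.67
  Karl Jones (Sydney) bought Part S for $98.78
  Bob Davis (Moscow) bought Gadget X for $98.58
  Karl Jones (Sydney) bought Device N for $61.49

Total per person:
  Karl Jones: $160.27
  Bob Davis: $98.58
  Rosa Jackson: $80.67

Top spender: Karl Jones ($160.27)

Karl Jones ($160.27)


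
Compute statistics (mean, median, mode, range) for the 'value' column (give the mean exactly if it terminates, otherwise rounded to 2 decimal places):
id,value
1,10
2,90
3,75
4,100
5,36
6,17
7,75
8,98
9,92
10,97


Data: [10, 90, 75, 100, 36, 17, 75, 98, 92, 97]
Count: 10
Sum: 690
Mean: 690/10 = 69
Sorted: [10, 17, 36, 75, 75, 90, 92, 97, 98, 100]
Median: 82.5
Mode: 75 (2 times)
Range: 100 - 10 = 90
Min: 10, Max: 100

mean=69, median=82.5, mode=75, range=90


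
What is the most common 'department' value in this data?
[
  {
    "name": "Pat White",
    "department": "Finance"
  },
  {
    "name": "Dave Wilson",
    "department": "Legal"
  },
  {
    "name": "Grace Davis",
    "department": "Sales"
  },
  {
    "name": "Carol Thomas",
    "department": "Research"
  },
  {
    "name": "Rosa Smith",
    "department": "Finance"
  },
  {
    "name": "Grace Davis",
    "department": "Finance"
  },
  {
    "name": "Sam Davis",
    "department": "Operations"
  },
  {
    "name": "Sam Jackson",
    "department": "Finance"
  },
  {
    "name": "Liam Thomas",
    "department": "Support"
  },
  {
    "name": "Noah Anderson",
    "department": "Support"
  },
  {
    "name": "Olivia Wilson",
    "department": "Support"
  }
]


Counting 'department' values across 11 records:

  Finance: 4 ####
  Support: 3 ###
  Legal: 1 #
  Sales: 1 #
  Research: 1 #
  Operations: 1 #

Most common: Finance (4 times)

Finance (4 times)


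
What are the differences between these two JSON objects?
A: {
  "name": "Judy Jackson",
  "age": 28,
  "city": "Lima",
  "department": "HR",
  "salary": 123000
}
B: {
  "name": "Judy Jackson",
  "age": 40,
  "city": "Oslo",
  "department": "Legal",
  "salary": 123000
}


Comparing each field (in key order):
  name: same
  age: DIFFERENT
  city: DIFFERENT
  department: DIFFERENT
  salary: same
Differences:
  age: 28 -> 40
  city: Lima -> Oslo
  department: HR -> Legal

3 field(s) changed

3 changes: age, city, department


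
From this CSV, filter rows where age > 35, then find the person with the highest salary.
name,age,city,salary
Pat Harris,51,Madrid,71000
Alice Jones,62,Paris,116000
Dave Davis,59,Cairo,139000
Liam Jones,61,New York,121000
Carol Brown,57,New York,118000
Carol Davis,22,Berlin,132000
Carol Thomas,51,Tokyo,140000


Filter: age > 35
Sort by: salary (descending)

Filtered records (6):
  Carol Thomas, age 51, salary $140000
  Dave Davis, age 59, salary $139000
  Liam Jones, age 61, salary $121000
  Carol Brown, age 57, salary $118000
  Alice Jones, age 62, salary $116000
  Pat Harris, age 51, salary $71000

Highest salary: Carol Thomas ($140000)

Carol Thomas


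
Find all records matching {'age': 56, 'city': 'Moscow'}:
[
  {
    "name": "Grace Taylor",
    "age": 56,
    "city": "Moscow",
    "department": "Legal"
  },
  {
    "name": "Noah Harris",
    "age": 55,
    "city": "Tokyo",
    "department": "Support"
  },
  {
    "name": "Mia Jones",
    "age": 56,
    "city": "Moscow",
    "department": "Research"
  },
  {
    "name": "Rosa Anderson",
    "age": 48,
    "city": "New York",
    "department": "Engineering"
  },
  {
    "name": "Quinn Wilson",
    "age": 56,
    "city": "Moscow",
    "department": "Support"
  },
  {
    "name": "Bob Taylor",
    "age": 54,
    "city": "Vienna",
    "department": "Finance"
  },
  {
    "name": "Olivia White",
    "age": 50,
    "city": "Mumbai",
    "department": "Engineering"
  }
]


Search criteria: {'age': 56, 'city': 'Moscow'}

Checking 7 records:
  Grace Taylor: {age: 56, city: Moscow} <-- MATCH
  Noah Harris: {age: 55, city: Tokyo}
  Mia Jones: {age: 56, city: Moscow} <-- MATCH
  Rosa Anderson: {age: 48, city: New York}
  Quinn Wilson: {age: 56, city: Moscow} <-- MATCH
  Bob Taylor: {age: 54, city: Vienna}
  Olivia White: {age: 50, city: Mumbai}

Matches: ["Grace Taylor", "Mia Jones", "Quinn Wilson"]

["Grace Taylor", "Mia Jones", "Quinn Wilson"]


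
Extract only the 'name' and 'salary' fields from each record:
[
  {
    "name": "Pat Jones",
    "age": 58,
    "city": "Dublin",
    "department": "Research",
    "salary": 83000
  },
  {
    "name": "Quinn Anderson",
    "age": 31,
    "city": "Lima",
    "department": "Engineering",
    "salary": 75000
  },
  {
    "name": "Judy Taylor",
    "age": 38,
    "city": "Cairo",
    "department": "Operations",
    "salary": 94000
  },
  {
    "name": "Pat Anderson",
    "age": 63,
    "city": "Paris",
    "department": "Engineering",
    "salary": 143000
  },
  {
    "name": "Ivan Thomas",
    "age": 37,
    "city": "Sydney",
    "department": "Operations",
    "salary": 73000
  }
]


Original: 5 records with fields: name, age, city, department, salary
Keep: ['name', 'salary']
Drop: ['age', 'city', 'department']
Result: 5 records, 2 fields each

[
  {
    "name": "Pat Jones",
    "salary": 83000
  },
  {
    "name": "Quinn Anderson",
    "salary": 75000
  },
  {
    "name": "Judy Taylor",
    "salary": 94000
  },
  {
    "name": "Pat Anderson",
    "salary": 143000
  },
  {
    "name": "Ivan Thomas",
    "salary": 73000
  }
]


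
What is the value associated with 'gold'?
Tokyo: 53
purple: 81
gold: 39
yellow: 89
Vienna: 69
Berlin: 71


Looking up key 'gold'
Value: 39

39


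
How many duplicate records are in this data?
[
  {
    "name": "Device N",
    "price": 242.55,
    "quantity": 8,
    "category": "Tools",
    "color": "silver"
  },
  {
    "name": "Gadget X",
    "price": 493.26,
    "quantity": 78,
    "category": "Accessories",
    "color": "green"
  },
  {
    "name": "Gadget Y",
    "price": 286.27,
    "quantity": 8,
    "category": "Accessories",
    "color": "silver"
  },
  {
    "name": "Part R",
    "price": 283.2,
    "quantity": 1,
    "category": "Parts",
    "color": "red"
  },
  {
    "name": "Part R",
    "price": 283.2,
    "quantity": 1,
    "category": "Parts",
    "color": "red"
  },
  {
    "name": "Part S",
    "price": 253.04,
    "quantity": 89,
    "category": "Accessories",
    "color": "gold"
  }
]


Checking 6 records for duplicates:

  Row 1: Device N ($242.55, qty 8)
  Row 2: Gadget X ($493.26, qty 78)
  Row 3: Gadget Y ($286.27, qty 8)
  Row 4: Part R ($283.2, qty 1)
  Row 5: Part R ($283.2, qty 1) <-- DUPLICATE
  Row 6: Part S ($253.04, qty 89)

Duplicates found: 1
Unique records: 5

1 duplicates, 5 unique


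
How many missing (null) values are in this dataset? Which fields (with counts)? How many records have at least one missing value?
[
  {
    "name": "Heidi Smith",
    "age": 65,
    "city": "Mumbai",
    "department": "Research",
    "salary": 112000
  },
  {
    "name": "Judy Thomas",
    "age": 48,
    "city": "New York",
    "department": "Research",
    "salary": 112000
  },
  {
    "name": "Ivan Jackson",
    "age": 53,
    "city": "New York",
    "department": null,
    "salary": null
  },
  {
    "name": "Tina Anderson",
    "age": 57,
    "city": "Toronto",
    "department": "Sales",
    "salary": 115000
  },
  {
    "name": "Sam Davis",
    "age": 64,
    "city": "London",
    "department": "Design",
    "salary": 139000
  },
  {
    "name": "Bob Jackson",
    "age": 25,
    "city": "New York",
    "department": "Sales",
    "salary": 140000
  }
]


Checking for missing (null) values in 6 records:

  Heidi Smith: complete
  Judy Thomas: complete
  Ivan Jackson: department, salary
  Tina Anderson: complete
  Sam Davis: complete
  Bob Jackson: complete

Per field:
  name: 0 missing
  age: 0 missing
  city: 0 missing
  department: 1 missing
  salary: 1 missing

Total missing values: 2
Records with any missing: 1

2 missing values (department: 1, salary: 1); 1 incomplete records


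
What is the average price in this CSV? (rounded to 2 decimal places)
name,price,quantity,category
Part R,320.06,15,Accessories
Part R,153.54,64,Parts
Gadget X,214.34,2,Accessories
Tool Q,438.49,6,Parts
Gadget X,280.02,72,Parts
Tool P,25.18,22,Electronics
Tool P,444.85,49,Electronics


Computing average price:
Values: [320.06, 153.54, 214.34, 438.49, 280.02, 25.18, 444.85]
Sum = 1876.48
Count = 7
Average = 1876.48/7 ≈ 268.07 (rounded to 2 decimal places)

268.07


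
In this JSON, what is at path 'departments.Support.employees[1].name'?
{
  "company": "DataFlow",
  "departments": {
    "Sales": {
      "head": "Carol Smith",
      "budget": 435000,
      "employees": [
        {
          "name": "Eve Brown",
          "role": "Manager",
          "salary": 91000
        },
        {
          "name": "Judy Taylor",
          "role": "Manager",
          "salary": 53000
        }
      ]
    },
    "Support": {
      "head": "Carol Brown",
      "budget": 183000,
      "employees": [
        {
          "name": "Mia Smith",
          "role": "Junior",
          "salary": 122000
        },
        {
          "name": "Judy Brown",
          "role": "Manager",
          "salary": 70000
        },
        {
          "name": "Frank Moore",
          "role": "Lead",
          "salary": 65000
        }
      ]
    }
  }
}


Path: departments.Support.employees[1].name

Navigate:
  -> departments
  -> Support
  -> employees[1].name = 'Judy Brown'

Judy Brown


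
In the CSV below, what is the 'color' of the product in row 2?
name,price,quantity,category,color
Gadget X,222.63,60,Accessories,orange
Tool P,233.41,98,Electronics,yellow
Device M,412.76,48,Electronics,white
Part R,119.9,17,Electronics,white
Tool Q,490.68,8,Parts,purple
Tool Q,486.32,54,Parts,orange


Query: Row 2 ('Tool P'), column 'color'
Value: yellow

yellow


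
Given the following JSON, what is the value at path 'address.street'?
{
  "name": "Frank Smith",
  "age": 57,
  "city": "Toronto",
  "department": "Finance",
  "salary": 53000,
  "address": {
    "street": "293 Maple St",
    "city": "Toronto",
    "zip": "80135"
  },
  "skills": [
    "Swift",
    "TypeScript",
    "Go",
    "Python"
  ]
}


Query: address.street
Path: address -> street
Value: 293 Maple St

293 Maple St


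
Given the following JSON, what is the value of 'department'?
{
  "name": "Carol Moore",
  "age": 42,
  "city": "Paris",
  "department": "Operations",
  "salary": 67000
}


Looking up field 'department'
Value: Operations

Operations


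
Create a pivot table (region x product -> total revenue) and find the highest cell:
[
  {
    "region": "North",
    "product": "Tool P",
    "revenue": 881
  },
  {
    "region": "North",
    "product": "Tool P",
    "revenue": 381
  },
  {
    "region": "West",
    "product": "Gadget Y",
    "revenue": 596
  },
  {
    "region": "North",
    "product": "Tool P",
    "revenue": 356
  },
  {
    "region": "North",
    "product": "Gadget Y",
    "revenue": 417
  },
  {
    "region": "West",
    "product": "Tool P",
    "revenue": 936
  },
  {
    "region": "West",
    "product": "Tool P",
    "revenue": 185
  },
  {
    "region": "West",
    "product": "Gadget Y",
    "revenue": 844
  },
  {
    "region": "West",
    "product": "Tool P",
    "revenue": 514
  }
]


Pivot: region (rows) x product (columns) -> total revenue

     Gadget Y      Tool P      
North          417          1618  
West          1440          1635  

Highest: West / Tool P = $1635

West / Tool P = $1635


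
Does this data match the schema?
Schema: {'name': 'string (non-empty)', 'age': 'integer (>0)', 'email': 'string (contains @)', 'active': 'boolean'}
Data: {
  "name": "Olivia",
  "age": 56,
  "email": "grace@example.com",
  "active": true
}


Validating each field against schema:
  name: OK (non-empty string)
  age: OK (positive integer)
  email: OK (string with @)
  active: OK (boolean)

Result: VALID

VALID


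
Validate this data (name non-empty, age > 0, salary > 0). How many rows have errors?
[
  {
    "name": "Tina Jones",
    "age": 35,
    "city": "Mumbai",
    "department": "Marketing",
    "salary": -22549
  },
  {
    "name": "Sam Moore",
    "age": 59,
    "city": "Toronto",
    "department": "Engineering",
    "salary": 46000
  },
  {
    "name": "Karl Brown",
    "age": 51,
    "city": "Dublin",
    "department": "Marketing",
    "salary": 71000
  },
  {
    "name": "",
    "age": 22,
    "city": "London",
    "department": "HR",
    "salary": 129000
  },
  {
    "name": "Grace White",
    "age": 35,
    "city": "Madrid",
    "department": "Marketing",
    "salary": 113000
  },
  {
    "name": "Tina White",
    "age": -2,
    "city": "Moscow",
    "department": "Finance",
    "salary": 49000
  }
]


Validating 6 records:
Rules: name non-empty, age > 0, salary > 0

  Row 1 (Tina Jones): negative salary: -22549
  Row 2 (Sam Moore): OK
  Row 3 (Karl Brown): OK
  Row 4 (???): empty name
  Row 5 (Grace White): OK
  Row 6 (Tina White): negative age: -2

Total errors: 3

3 errors


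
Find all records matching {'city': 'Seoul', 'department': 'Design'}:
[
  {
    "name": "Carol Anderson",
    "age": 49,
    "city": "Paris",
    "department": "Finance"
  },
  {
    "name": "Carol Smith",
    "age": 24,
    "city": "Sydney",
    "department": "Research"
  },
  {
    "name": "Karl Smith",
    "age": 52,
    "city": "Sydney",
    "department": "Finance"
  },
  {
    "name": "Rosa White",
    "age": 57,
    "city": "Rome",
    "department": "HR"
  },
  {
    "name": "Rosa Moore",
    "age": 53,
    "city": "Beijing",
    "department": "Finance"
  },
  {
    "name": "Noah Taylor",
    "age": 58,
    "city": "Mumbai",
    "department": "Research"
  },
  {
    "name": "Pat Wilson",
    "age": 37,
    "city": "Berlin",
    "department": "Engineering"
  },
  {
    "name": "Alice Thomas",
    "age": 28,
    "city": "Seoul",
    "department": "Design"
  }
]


Search criteria: {'city': 'Seoul', 'department': 'Design'}

Checking 8 records:
  Carol Anderson: {city: Paris, department: Finance}
  Carol Smith: {city: Sydney, department: Research}
  Karl Smith: {city: Sydney, department: Finance}
  Rosa White: {city: Rome, department: HR}
  Rosa Moore: {city: Beijing, department: Finance}
  Noah Taylor: {city: Mumbai, department: Research}
  Pat Wilson: {city: Berlin, department: Engineering}
  Alice Thomas: {city: Seoul, department: Design} <-- MATCH

Matches: ["Alice Thomas"]

["Alice Thomas"]


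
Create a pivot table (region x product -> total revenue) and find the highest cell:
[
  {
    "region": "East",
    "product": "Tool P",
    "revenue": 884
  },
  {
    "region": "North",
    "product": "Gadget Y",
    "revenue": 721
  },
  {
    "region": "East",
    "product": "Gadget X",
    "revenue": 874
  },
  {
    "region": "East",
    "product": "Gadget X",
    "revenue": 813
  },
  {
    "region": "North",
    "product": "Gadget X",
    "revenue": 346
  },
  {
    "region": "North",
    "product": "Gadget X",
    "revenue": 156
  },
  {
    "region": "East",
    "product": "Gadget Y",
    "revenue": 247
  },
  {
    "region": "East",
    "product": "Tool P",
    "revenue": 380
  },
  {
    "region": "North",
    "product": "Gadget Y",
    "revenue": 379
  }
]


Pivot: region (rows) x product (columns) -> total revenue

     Gadget X      Gadget Y      Tool P      
East          1687           247          1264  
North          502          1100             0  

Highest: East / Gadget X = $1687

East / Gadget X = $1687
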